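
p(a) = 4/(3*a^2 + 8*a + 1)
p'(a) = 4*(-6*a - 8)/(3*a^2 + 8*a + 1)^2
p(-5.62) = 0.08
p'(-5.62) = 0.04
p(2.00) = 0.14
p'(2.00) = -0.10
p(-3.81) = 0.28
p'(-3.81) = 0.30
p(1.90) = 0.15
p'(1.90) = -0.11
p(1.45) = 0.21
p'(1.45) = -0.19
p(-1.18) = -0.94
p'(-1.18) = -0.20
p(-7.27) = 0.04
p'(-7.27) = 0.01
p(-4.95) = 0.11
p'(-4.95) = 0.07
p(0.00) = 4.00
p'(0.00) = -32.00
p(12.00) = 0.01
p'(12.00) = 0.00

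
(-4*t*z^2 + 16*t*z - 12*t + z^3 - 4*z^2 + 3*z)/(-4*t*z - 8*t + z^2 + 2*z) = (z^2 - 4*z + 3)/(z + 2)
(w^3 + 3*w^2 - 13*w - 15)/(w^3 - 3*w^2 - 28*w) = (-w^3 - 3*w^2 + 13*w + 15)/(w*(-w^2 + 3*w + 28))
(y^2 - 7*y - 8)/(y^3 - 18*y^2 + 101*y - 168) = (y + 1)/(y^2 - 10*y + 21)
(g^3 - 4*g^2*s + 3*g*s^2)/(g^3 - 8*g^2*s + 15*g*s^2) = (-g + s)/(-g + 5*s)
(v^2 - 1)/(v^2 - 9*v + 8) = (v + 1)/(v - 8)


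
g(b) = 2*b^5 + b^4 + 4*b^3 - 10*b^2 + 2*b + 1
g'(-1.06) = 44.54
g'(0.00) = 2.00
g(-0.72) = -7.24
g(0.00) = 1.00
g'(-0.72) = 23.82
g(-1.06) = -18.53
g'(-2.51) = 461.46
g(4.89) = 6403.26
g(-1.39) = -38.49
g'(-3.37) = 1342.38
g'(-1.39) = 79.57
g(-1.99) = -120.84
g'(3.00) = 968.00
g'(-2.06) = 239.24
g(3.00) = 592.00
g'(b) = 10*b^4 + 4*b^3 + 12*b^2 - 20*b + 2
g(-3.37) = -1012.74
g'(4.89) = 6376.75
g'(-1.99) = 214.62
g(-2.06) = -136.71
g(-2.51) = -289.83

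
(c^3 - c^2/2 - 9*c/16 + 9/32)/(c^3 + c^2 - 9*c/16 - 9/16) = (c - 1/2)/(c + 1)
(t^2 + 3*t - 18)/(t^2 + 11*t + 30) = (t - 3)/(t + 5)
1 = 1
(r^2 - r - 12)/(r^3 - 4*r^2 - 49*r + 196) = (r + 3)/(r^2 - 49)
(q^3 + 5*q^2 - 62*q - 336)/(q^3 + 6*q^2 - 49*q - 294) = (q - 8)/(q - 7)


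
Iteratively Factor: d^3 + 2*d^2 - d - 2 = (d + 2)*(d^2 - 1) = (d - 1)*(d + 2)*(d + 1)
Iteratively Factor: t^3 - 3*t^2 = (t)*(t^2 - 3*t) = t^2*(t - 3)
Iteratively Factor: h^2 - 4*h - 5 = (h + 1)*(h - 5)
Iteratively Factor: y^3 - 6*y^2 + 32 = (y - 4)*(y^2 - 2*y - 8) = (y - 4)^2*(y + 2)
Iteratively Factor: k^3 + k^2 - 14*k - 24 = (k - 4)*(k^2 + 5*k + 6) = (k - 4)*(k + 2)*(k + 3)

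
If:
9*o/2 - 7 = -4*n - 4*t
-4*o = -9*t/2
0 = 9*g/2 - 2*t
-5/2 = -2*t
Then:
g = 5/9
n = -277/256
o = 45/32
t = 5/4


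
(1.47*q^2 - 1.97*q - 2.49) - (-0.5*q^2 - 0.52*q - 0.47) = 1.97*q^2 - 1.45*q - 2.02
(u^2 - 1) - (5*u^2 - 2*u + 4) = -4*u^2 + 2*u - 5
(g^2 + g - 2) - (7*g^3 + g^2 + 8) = -7*g^3 + g - 10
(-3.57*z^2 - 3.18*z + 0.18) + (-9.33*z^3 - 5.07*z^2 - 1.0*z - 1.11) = -9.33*z^3 - 8.64*z^2 - 4.18*z - 0.93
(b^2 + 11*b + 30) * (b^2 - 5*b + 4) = b^4 + 6*b^3 - 21*b^2 - 106*b + 120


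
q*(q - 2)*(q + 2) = q^3 - 4*q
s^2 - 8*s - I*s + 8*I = (s - 8)*(s - I)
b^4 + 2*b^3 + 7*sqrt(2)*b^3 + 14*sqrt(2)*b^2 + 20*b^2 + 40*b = b*(b + 2)*(b + 2*sqrt(2))*(b + 5*sqrt(2))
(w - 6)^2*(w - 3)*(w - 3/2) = w^4 - 33*w^3/2 + 189*w^2/2 - 216*w + 162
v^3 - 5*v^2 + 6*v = v*(v - 3)*(v - 2)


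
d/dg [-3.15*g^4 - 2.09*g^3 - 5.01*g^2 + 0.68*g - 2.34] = -12.6*g^3 - 6.27*g^2 - 10.02*g + 0.68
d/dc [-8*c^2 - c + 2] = -16*c - 1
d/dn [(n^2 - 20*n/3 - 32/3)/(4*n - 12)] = (3*n^2 - 18*n + 92)/(12*(n^2 - 6*n + 9))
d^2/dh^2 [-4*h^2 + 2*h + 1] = -8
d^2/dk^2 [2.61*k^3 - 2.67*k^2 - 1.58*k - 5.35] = 15.66*k - 5.34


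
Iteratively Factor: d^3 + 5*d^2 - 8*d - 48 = (d + 4)*(d^2 + d - 12) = (d - 3)*(d + 4)*(d + 4)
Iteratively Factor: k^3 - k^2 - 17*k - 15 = (k - 5)*(k^2 + 4*k + 3) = (k - 5)*(k + 3)*(k + 1)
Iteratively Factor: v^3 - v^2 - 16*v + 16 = (v + 4)*(v^2 - 5*v + 4) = (v - 4)*(v + 4)*(v - 1)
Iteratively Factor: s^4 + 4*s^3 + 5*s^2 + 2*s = (s + 2)*(s^3 + 2*s^2 + s) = (s + 1)*(s + 2)*(s^2 + s) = s*(s + 1)*(s + 2)*(s + 1)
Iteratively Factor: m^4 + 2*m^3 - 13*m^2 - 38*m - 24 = (m + 2)*(m^3 - 13*m - 12) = (m + 1)*(m + 2)*(m^2 - m - 12) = (m - 4)*(m + 1)*(m + 2)*(m + 3)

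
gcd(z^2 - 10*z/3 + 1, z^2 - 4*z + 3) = z - 3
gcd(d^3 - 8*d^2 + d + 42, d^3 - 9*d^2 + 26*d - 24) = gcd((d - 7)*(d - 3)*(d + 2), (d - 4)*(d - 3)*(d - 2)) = d - 3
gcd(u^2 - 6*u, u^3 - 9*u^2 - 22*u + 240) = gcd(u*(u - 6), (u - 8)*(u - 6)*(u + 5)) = u - 6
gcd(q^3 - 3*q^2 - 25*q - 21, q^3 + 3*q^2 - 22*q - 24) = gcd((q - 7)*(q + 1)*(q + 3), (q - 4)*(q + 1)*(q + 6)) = q + 1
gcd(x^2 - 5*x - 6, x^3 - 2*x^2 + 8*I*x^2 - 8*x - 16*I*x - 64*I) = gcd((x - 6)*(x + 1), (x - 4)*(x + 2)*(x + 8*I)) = 1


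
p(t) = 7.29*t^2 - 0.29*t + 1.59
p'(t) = 14.58*t - 0.29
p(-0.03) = 1.61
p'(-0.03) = -0.73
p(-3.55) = 94.49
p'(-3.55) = -52.05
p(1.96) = 29.03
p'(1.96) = 28.29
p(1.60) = 19.79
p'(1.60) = 23.04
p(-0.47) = 3.34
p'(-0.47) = -7.14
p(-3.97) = 117.64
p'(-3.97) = -58.17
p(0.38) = 2.53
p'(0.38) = 5.25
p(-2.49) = 47.51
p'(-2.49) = -36.59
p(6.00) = 262.29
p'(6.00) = 87.19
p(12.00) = 1047.87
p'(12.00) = 174.67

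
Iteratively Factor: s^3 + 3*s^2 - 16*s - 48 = (s + 4)*(s^2 - s - 12) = (s + 3)*(s + 4)*(s - 4)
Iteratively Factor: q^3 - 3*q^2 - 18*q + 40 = (q - 5)*(q^2 + 2*q - 8) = (q - 5)*(q - 2)*(q + 4)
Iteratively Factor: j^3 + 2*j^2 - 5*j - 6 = (j - 2)*(j^2 + 4*j + 3) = (j - 2)*(j + 3)*(j + 1)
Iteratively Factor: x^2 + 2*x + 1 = (x + 1)*(x + 1)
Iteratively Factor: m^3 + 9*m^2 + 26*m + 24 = (m + 3)*(m^2 + 6*m + 8) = (m + 3)*(m + 4)*(m + 2)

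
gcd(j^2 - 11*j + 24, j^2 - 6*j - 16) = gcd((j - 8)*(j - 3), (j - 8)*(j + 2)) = j - 8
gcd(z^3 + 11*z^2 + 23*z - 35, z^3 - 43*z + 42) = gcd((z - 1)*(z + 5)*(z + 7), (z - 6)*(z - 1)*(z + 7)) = z^2 + 6*z - 7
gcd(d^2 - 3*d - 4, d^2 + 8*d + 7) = d + 1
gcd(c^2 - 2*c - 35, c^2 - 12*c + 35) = c - 7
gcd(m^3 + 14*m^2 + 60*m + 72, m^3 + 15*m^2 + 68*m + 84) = m^2 + 8*m + 12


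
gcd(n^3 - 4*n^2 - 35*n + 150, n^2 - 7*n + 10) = n - 5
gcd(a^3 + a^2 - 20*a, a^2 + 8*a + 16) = 1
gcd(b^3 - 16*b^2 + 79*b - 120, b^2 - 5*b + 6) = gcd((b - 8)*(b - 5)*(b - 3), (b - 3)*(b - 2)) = b - 3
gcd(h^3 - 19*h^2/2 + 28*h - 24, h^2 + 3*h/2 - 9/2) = h - 3/2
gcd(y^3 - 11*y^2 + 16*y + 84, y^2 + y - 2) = y + 2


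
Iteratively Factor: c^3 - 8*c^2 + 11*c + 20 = (c - 4)*(c^2 - 4*c - 5) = (c - 5)*(c - 4)*(c + 1)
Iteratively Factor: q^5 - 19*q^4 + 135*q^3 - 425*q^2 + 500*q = (q - 5)*(q^4 - 14*q^3 + 65*q^2 - 100*q) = (q - 5)^2*(q^3 - 9*q^2 + 20*q) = (q - 5)^2*(q - 4)*(q^2 - 5*q) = q*(q - 5)^2*(q - 4)*(q - 5)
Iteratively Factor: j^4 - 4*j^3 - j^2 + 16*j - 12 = (j - 1)*(j^3 - 3*j^2 - 4*j + 12) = (j - 3)*(j - 1)*(j^2 - 4) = (j - 3)*(j - 1)*(j + 2)*(j - 2)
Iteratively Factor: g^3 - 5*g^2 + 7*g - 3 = (g - 1)*(g^2 - 4*g + 3) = (g - 1)^2*(g - 3)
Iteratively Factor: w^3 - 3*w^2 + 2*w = (w)*(w^2 - 3*w + 2) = w*(w - 2)*(w - 1)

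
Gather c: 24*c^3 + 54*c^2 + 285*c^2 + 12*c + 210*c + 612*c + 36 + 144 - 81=24*c^3 + 339*c^2 + 834*c + 99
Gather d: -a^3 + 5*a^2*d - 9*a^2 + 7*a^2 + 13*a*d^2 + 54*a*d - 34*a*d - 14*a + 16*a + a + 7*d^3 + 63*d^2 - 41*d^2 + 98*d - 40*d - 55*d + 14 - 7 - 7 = -a^3 - 2*a^2 + 3*a + 7*d^3 + d^2*(13*a + 22) + d*(5*a^2 + 20*a + 3)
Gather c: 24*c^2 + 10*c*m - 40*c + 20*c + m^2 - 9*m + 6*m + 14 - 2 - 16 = 24*c^2 + c*(10*m - 20) + m^2 - 3*m - 4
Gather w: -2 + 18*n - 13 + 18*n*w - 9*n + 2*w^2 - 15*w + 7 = 9*n + 2*w^2 + w*(18*n - 15) - 8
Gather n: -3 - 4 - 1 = -8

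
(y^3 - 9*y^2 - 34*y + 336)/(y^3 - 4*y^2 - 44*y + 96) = (y - 7)/(y - 2)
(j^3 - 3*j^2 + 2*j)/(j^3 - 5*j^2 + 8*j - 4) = j/(j - 2)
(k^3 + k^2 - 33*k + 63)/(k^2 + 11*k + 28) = (k^2 - 6*k + 9)/(k + 4)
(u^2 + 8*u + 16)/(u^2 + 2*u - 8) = (u + 4)/(u - 2)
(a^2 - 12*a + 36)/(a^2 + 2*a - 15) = (a^2 - 12*a + 36)/(a^2 + 2*a - 15)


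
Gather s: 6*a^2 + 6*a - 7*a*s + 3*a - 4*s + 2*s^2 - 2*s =6*a^2 + 9*a + 2*s^2 + s*(-7*a - 6)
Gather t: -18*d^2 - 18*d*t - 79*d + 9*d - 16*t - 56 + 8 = -18*d^2 - 70*d + t*(-18*d - 16) - 48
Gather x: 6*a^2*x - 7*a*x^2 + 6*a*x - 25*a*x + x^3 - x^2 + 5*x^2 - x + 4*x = x^3 + x^2*(4 - 7*a) + x*(6*a^2 - 19*a + 3)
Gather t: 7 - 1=6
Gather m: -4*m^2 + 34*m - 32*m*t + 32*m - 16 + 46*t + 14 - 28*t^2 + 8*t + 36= -4*m^2 + m*(66 - 32*t) - 28*t^2 + 54*t + 34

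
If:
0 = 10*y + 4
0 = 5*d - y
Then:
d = -2/25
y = -2/5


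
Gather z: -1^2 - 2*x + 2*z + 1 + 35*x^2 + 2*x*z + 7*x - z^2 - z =35*x^2 + 5*x - z^2 + z*(2*x + 1)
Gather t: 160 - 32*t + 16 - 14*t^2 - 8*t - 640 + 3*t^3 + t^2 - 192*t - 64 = 3*t^3 - 13*t^2 - 232*t - 528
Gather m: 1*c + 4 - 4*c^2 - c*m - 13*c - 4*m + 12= -4*c^2 - 12*c + m*(-c - 4) + 16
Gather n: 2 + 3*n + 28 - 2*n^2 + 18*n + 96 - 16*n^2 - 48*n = -18*n^2 - 27*n + 126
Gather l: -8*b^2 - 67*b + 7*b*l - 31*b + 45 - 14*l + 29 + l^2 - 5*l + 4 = -8*b^2 - 98*b + l^2 + l*(7*b - 19) + 78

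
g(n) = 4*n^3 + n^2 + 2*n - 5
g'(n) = 12*n^2 + 2*n + 2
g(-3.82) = -221.02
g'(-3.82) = 169.47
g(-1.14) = -11.91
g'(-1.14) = 15.32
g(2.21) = 47.48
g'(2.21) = 65.03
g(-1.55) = -20.59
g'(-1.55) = 27.73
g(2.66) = 82.68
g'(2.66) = 92.23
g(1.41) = 11.02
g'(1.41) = 28.68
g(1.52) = 14.40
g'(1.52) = 32.76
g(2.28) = 52.17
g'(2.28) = 68.94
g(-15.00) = -13310.00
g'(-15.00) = 2672.00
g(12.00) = 7075.00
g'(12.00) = 1754.00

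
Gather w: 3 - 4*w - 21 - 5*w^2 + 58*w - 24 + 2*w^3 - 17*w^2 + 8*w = 2*w^3 - 22*w^2 + 62*w - 42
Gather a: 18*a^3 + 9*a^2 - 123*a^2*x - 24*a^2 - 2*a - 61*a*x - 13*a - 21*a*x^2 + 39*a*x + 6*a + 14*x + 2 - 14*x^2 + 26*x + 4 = 18*a^3 + a^2*(-123*x - 15) + a*(-21*x^2 - 22*x - 9) - 14*x^2 + 40*x + 6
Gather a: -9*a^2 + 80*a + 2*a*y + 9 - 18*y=-9*a^2 + a*(2*y + 80) - 18*y + 9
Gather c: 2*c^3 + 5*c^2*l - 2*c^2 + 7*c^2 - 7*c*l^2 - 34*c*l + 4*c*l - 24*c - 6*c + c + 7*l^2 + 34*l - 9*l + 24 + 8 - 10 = 2*c^3 + c^2*(5*l + 5) + c*(-7*l^2 - 30*l - 29) + 7*l^2 + 25*l + 22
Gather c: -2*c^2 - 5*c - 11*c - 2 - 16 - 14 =-2*c^2 - 16*c - 32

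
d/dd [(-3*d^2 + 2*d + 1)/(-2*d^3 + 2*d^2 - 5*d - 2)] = (-6*d^4 + 8*d^3 + 17*d^2 + 8*d + 1)/(4*d^6 - 8*d^5 + 24*d^4 - 12*d^3 + 17*d^2 + 20*d + 4)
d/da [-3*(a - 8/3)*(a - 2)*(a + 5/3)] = -9*a^2 + 18*a + 22/3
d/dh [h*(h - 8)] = 2*h - 8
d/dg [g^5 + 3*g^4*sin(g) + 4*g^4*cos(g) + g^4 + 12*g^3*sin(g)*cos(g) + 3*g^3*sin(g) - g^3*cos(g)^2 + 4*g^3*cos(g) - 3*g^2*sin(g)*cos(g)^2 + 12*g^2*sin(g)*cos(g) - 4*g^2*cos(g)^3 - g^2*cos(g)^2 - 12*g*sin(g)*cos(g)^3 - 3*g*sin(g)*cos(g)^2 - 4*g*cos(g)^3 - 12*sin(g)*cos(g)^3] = -4*g^4*sin(g) + 3*g^4*cos(g) + 5*g^4 + 8*g^3*sin(g) + g^3*sin(2*g) + 19*g^3*cos(g) + 12*g^3*cos(2*g) + 4*g^3 + 12*g^2*sin(g) + 19*g^2*sin(2*g) + 3*g^2*sin(3*g) + 45*g^2*cos(g)/4 + 21*g^2*cos(2*g)/2 - 9*g^2*cos(3*g)/4 - 3*g^2/2 + 3*g*sin(g)/2 + 12*g*sin(2*g) + 3*g*sin(3*g)/2 - 27*g*cos(g)/4 - 12*g*cos(2*g)^2 - 7*g*cos(2*g) - 17*g*cos(3*g)/4 + 5*g - 3*sin(g)/4 - 3*sin(2*g) - 3*sin(3*g)/4 - 3*sin(4*g)/2 - 3*cos(g) - 12*cos(2*g)^2 - 6*cos(2*g) - cos(3*g) + 6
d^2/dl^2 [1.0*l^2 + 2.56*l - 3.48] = 2.00000000000000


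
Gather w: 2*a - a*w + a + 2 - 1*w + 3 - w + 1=3*a + w*(-a - 2) + 6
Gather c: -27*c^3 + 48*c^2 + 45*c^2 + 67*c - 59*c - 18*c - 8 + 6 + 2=-27*c^3 + 93*c^2 - 10*c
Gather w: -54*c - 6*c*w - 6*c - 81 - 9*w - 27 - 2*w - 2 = -60*c + w*(-6*c - 11) - 110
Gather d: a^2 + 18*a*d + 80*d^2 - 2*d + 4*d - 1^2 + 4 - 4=a^2 + 80*d^2 + d*(18*a + 2) - 1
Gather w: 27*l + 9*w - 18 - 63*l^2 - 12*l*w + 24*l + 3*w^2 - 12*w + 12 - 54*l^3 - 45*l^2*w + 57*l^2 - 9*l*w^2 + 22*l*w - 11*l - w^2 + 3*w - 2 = -54*l^3 - 6*l^2 + 40*l + w^2*(2 - 9*l) + w*(-45*l^2 + 10*l) - 8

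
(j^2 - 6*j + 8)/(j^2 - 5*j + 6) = (j - 4)/(j - 3)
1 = 1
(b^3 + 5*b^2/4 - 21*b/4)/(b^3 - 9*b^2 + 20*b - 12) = b*(4*b^2 + 5*b - 21)/(4*(b^3 - 9*b^2 + 20*b - 12))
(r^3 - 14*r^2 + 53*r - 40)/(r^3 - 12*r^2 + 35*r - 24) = (r - 5)/(r - 3)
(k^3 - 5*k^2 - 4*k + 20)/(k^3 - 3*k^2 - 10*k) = (k - 2)/k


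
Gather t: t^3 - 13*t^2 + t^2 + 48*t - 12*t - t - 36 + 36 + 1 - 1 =t^3 - 12*t^2 + 35*t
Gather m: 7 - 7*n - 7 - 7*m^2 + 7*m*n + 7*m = -7*m^2 + m*(7*n + 7) - 7*n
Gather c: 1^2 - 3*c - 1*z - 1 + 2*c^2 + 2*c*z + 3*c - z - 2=2*c^2 + 2*c*z - 2*z - 2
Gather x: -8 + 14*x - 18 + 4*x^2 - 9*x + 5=4*x^2 + 5*x - 21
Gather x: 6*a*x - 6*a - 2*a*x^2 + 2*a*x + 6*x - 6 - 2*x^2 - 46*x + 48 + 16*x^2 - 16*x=-6*a + x^2*(14 - 2*a) + x*(8*a - 56) + 42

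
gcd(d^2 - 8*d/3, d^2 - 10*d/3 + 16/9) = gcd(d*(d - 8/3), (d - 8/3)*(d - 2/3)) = d - 8/3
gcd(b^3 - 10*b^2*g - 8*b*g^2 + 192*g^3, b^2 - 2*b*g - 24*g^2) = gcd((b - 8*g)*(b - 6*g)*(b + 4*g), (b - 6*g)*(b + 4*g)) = b^2 - 2*b*g - 24*g^2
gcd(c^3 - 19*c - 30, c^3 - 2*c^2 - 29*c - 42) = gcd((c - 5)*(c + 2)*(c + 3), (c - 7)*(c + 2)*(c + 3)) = c^2 + 5*c + 6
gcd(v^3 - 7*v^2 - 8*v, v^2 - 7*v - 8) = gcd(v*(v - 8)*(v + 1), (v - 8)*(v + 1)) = v^2 - 7*v - 8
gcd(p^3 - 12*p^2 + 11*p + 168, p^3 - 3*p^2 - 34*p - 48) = p^2 - 5*p - 24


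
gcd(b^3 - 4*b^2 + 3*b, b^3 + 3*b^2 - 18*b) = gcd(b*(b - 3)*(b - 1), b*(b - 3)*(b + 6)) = b^2 - 3*b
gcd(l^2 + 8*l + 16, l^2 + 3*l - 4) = l + 4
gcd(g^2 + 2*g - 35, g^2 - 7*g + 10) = g - 5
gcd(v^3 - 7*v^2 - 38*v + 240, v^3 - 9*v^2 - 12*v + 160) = v^2 - 13*v + 40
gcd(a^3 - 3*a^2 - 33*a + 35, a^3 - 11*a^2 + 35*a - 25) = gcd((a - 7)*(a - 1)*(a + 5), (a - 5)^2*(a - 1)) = a - 1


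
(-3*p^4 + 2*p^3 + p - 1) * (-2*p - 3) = 6*p^5 + 5*p^4 - 6*p^3 - 2*p^2 - p + 3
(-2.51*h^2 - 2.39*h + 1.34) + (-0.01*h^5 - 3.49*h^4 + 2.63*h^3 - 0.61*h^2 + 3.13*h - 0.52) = -0.01*h^5 - 3.49*h^4 + 2.63*h^3 - 3.12*h^2 + 0.74*h + 0.82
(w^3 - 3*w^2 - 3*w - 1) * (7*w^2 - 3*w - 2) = 7*w^5 - 24*w^4 - 14*w^3 + 8*w^2 + 9*w + 2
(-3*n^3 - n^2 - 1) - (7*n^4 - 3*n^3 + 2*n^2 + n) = -7*n^4 - 3*n^2 - n - 1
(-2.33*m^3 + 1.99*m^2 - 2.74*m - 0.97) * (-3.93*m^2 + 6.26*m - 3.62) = 9.1569*m^5 - 22.4065*m^4 + 31.6602*m^3 - 20.5441*m^2 + 3.8466*m + 3.5114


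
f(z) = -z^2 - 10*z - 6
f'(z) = -2*z - 10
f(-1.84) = 9.01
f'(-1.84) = -6.32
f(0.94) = -16.28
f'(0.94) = -11.88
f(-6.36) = 17.15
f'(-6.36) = 2.72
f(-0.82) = 1.53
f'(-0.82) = -8.36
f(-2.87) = 14.46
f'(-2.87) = -4.26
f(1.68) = -25.62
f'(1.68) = -13.36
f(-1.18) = 4.41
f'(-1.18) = -7.64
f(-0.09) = -5.11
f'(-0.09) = -9.82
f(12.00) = -270.00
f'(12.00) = -34.00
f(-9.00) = 3.00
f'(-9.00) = 8.00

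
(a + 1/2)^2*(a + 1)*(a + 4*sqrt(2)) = a^4 + 2*a^3 + 4*sqrt(2)*a^3 + 5*a^2/4 + 8*sqrt(2)*a^2 + a/4 + 5*sqrt(2)*a + sqrt(2)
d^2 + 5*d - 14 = (d - 2)*(d + 7)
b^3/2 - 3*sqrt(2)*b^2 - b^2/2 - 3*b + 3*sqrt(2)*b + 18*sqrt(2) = (b/2 + 1)*(b - 3)*(b - 6*sqrt(2))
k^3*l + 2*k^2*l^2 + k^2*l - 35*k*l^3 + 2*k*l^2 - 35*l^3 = (k - 5*l)*(k + 7*l)*(k*l + l)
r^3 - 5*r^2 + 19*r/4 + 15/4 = (r - 3)*(r - 5/2)*(r + 1/2)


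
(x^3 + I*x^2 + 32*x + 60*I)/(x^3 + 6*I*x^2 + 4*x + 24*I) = (x^2 - I*x + 30)/(x^2 + 4*I*x + 12)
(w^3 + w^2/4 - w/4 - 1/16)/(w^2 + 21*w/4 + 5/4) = (w^2 - 1/4)/(w + 5)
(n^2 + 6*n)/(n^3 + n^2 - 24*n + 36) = n/(n^2 - 5*n + 6)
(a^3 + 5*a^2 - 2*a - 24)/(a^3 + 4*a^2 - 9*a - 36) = (a - 2)/(a - 3)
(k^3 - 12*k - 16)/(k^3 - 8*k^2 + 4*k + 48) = (k + 2)/(k - 6)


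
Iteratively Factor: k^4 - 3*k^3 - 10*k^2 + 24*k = (k)*(k^3 - 3*k^2 - 10*k + 24) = k*(k - 2)*(k^2 - k - 12) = k*(k - 2)*(k + 3)*(k - 4)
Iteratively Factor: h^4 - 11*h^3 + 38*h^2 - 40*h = (h - 5)*(h^3 - 6*h^2 + 8*h) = (h - 5)*(h - 2)*(h^2 - 4*h) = (h - 5)*(h - 4)*(h - 2)*(h)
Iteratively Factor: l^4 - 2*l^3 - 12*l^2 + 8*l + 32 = (l + 2)*(l^3 - 4*l^2 - 4*l + 16) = (l - 4)*(l + 2)*(l^2 - 4) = (l - 4)*(l + 2)^2*(l - 2)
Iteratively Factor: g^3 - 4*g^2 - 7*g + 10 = (g + 2)*(g^2 - 6*g + 5) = (g - 1)*(g + 2)*(g - 5)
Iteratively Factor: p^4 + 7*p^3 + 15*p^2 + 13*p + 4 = (p + 1)*(p^3 + 6*p^2 + 9*p + 4) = (p + 1)*(p + 4)*(p^2 + 2*p + 1) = (p + 1)^2*(p + 4)*(p + 1)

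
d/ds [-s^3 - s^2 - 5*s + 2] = -3*s^2 - 2*s - 5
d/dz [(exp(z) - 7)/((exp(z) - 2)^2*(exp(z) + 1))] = 2*(-exp(2*z) + 10*exp(z) - 1)*exp(z)/(exp(5*z) - 4*exp(4*z) + exp(3*z) + 10*exp(2*z) - 4*exp(z) - 8)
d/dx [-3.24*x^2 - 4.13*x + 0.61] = -6.48*x - 4.13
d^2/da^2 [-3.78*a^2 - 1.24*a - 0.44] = -7.56000000000000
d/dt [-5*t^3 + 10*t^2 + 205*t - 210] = -15*t^2 + 20*t + 205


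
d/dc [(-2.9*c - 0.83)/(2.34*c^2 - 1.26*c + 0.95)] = (6.786*c^2 + 3.8844*c - 3.8008)/(5.4756*c^4 - 5.8968*c^3 + 6.0336*c^2 - 2.394*c + 0.9025)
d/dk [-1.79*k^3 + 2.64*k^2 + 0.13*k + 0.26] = -5.37*k^2 + 5.28*k + 0.13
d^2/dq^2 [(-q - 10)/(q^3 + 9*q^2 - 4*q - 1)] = 2*(-(q + 10)*(3*q^2 + 18*q - 4)^2 + (3*q^2 + 18*q + 3*(q + 3)*(q + 10) - 4)*(q^3 + 9*q^2 - 4*q - 1))/(q^3 + 9*q^2 - 4*q - 1)^3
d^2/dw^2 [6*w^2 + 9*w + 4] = 12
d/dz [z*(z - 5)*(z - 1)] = 3*z^2 - 12*z + 5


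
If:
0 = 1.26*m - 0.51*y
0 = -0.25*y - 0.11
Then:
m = -0.18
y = -0.44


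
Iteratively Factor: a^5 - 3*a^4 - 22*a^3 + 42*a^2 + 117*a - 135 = (a - 5)*(a^4 + 2*a^3 - 12*a^2 - 18*a + 27) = (a - 5)*(a - 1)*(a^3 + 3*a^2 - 9*a - 27) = (a - 5)*(a - 1)*(a + 3)*(a^2 - 9) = (a - 5)*(a - 3)*(a - 1)*(a + 3)*(a + 3)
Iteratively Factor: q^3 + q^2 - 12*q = (q + 4)*(q^2 - 3*q) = (q - 3)*(q + 4)*(q)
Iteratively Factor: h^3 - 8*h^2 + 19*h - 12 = (h - 3)*(h^2 - 5*h + 4) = (h - 3)*(h - 1)*(h - 4)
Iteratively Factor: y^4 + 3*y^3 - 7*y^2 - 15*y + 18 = (y + 3)*(y^3 - 7*y + 6) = (y - 1)*(y + 3)*(y^2 + y - 6) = (y - 1)*(y + 3)^2*(y - 2)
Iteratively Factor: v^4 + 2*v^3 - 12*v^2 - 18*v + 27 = (v + 3)*(v^3 - v^2 - 9*v + 9) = (v + 3)^2*(v^2 - 4*v + 3) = (v - 1)*(v + 3)^2*(v - 3)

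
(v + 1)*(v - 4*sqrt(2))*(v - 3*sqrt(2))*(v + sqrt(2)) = v^4 - 6*sqrt(2)*v^3 + v^3 - 6*sqrt(2)*v^2 + 10*v^2 + 10*v + 24*sqrt(2)*v + 24*sqrt(2)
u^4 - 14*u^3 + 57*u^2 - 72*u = u*(u - 8)*(u - 3)^2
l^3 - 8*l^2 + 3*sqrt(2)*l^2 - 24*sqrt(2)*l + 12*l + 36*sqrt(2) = (l - 6)*(l - 2)*(l + 3*sqrt(2))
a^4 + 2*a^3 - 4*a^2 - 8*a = a*(a - 2)*(a + 2)^2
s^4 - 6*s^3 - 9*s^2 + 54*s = s*(s - 6)*(s - 3)*(s + 3)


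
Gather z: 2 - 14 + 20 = 8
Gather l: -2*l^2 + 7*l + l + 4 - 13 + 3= -2*l^2 + 8*l - 6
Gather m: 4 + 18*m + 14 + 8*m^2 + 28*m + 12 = 8*m^2 + 46*m + 30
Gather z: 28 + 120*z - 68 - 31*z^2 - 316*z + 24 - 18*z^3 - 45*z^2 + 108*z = -18*z^3 - 76*z^2 - 88*z - 16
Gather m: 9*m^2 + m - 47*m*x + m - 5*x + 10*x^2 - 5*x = 9*m^2 + m*(2 - 47*x) + 10*x^2 - 10*x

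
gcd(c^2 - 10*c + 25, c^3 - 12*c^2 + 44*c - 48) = 1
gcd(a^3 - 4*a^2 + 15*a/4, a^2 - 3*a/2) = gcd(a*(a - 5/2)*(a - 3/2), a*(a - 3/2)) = a^2 - 3*a/2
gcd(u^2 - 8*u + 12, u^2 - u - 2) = u - 2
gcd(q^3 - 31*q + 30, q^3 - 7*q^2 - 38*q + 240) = q^2 + q - 30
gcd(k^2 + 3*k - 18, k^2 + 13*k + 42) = k + 6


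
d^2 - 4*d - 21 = (d - 7)*(d + 3)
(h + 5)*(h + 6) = h^2 + 11*h + 30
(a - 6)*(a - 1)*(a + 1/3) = a^3 - 20*a^2/3 + 11*a/3 + 2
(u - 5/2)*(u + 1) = u^2 - 3*u/2 - 5/2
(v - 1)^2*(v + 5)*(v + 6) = v^4 + 9*v^3 + 9*v^2 - 49*v + 30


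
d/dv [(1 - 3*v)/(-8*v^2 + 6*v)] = (-12*v^2 + 8*v - 3)/(2*v^2*(16*v^2 - 24*v + 9))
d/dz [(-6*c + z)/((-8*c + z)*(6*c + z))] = ((-6*c + z)*(8*c - z) + (6*c - z)*(6*c + z) - (6*c + z)*(8*c - z))/((6*c + z)^2*(8*c - z)^2)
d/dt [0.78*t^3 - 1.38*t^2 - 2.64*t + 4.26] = 2.34*t^2 - 2.76*t - 2.64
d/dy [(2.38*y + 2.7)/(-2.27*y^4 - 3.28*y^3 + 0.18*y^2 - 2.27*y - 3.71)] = (16.2078*y^4 + 40.1288*y^3 + 26.1396*y^2 - 0.972*y - 2.7008)/(5.1529*y^8 + 14.8912*y^7 + 9.9412*y^6 + 9.125*y^5 + 31.767*y^4 + 23.5204*y^3 + 3.8173*y^2 + 16.8434*y + 13.7641)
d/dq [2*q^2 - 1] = 4*q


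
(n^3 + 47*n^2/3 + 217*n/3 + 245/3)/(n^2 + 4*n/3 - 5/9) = 3*(n^2 + 14*n + 49)/(3*n - 1)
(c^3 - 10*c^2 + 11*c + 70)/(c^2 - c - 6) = (c^2 - 12*c + 35)/(c - 3)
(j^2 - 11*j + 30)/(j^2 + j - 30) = (j - 6)/(j + 6)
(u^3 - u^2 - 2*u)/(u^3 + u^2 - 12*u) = (u^2 - u - 2)/(u^2 + u - 12)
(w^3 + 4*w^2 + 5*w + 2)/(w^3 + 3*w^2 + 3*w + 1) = (w + 2)/(w + 1)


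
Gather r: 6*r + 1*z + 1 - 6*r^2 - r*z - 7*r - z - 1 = -6*r^2 + r*(-z - 1)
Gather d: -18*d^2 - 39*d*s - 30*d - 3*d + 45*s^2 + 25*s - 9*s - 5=-18*d^2 + d*(-39*s - 33) + 45*s^2 + 16*s - 5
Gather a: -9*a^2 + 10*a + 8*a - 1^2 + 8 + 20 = -9*a^2 + 18*a + 27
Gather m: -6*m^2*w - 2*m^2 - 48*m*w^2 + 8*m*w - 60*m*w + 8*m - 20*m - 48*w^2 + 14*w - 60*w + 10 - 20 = m^2*(-6*w - 2) + m*(-48*w^2 - 52*w - 12) - 48*w^2 - 46*w - 10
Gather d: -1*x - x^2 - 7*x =-x^2 - 8*x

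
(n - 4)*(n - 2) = n^2 - 6*n + 8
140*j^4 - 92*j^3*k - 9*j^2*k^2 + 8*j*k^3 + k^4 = (-2*j + k)^2*(5*j + k)*(7*j + k)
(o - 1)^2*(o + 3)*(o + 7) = o^4 + 8*o^3 + 2*o^2 - 32*o + 21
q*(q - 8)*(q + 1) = q^3 - 7*q^2 - 8*q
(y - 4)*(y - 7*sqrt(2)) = y^2 - 7*sqrt(2)*y - 4*y + 28*sqrt(2)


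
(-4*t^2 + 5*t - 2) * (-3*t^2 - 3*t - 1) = 12*t^4 - 3*t^3 - 5*t^2 + t + 2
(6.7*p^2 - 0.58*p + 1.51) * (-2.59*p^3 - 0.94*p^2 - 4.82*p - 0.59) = -17.353*p^5 - 4.7958*p^4 - 35.6597*p^3 - 2.5768*p^2 - 6.936*p - 0.8909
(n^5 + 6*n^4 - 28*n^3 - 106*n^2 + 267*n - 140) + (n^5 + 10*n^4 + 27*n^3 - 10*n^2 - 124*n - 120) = 2*n^5 + 16*n^4 - n^3 - 116*n^2 + 143*n - 260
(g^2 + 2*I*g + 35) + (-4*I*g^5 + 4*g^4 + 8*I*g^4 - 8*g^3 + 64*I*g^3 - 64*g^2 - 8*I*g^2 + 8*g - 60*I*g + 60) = -4*I*g^5 + 4*g^4 + 8*I*g^4 - 8*g^3 + 64*I*g^3 - 63*g^2 - 8*I*g^2 + 8*g - 58*I*g + 95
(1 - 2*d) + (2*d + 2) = 3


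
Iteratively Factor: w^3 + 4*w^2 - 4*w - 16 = (w + 2)*(w^2 + 2*w - 8) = (w + 2)*(w + 4)*(w - 2)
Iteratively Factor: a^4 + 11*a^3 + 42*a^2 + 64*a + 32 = (a + 4)*(a^3 + 7*a^2 + 14*a + 8) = (a + 2)*(a + 4)*(a^2 + 5*a + 4) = (a + 2)*(a + 4)^2*(a + 1)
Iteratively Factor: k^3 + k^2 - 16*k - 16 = (k - 4)*(k^2 + 5*k + 4) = (k - 4)*(k + 4)*(k + 1)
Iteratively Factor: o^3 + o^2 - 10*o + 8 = (o - 1)*(o^2 + 2*o - 8) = (o - 1)*(o + 4)*(o - 2)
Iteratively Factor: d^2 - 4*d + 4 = (d - 2)*(d - 2)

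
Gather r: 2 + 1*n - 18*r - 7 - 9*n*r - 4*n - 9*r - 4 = -3*n + r*(-9*n - 27) - 9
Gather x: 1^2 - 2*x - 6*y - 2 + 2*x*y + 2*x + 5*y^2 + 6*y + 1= 2*x*y + 5*y^2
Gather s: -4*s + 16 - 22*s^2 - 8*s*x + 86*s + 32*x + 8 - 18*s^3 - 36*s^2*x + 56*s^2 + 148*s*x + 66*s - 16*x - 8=-18*s^3 + s^2*(34 - 36*x) + s*(140*x + 148) + 16*x + 16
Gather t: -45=-45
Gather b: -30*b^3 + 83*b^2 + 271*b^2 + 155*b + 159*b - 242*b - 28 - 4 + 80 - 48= -30*b^3 + 354*b^2 + 72*b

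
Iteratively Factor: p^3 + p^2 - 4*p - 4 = (p + 2)*(p^2 - p - 2) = (p - 2)*(p + 2)*(p + 1)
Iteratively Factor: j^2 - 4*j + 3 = (j - 3)*(j - 1)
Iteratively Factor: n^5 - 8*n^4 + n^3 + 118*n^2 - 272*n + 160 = (n + 4)*(n^4 - 12*n^3 + 49*n^2 - 78*n + 40) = (n - 4)*(n + 4)*(n^3 - 8*n^2 + 17*n - 10) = (n - 4)*(n - 2)*(n + 4)*(n^2 - 6*n + 5) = (n - 4)*(n - 2)*(n - 1)*(n + 4)*(n - 5)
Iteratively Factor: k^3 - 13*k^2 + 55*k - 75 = (k - 5)*(k^2 - 8*k + 15) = (k - 5)*(k - 3)*(k - 5)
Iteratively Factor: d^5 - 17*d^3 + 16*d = (d + 1)*(d^4 - d^3 - 16*d^2 + 16*d) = d*(d + 1)*(d^3 - d^2 - 16*d + 16) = d*(d + 1)*(d + 4)*(d^2 - 5*d + 4) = d*(d - 1)*(d + 1)*(d + 4)*(d - 4)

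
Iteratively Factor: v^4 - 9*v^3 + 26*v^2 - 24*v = (v - 3)*(v^3 - 6*v^2 + 8*v) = (v - 4)*(v - 3)*(v^2 - 2*v) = (v - 4)*(v - 3)*(v - 2)*(v)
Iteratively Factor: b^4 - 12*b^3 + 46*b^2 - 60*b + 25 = (b - 5)*(b^3 - 7*b^2 + 11*b - 5) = (b - 5)*(b - 1)*(b^2 - 6*b + 5) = (b - 5)^2*(b - 1)*(b - 1)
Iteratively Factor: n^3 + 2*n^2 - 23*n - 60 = (n + 3)*(n^2 - n - 20) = (n + 3)*(n + 4)*(n - 5)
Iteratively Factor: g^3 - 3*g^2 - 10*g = (g)*(g^2 - 3*g - 10) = g*(g + 2)*(g - 5)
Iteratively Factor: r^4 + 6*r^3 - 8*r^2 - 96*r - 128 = (r + 2)*(r^3 + 4*r^2 - 16*r - 64) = (r + 2)*(r + 4)*(r^2 - 16) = (r + 2)*(r + 4)^2*(r - 4)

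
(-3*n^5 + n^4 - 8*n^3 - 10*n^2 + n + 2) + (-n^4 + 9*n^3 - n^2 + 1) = -3*n^5 + n^3 - 11*n^2 + n + 3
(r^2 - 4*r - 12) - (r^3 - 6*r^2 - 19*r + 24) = -r^3 + 7*r^2 + 15*r - 36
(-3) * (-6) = 18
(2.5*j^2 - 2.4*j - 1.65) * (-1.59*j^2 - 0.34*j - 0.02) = -3.975*j^4 + 2.966*j^3 + 3.3895*j^2 + 0.609*j + 0.033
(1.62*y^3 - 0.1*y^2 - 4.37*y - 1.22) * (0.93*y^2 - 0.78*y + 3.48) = 1.5066*y^5 - 1.3566*y^4 + 1.6515*y^3 + 1.926*y^2 - 14.256*y - 4.2456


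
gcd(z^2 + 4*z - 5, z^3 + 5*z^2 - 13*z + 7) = z - 1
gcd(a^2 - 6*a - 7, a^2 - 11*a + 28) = a - 7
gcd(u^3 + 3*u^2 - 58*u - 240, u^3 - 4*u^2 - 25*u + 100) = u + 5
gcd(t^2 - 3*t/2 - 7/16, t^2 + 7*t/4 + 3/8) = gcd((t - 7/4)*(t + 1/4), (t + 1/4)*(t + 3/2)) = t + 1/4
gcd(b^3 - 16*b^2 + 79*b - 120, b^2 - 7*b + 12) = b - 3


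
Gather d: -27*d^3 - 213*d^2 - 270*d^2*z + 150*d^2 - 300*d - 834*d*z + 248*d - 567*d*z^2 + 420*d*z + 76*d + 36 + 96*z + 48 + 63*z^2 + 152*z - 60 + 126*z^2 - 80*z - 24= -27*d^3 + d^2*(-270*z - 63) + d*(-567*z^2 - 414*z + 24) + 189*z^2 + 168*z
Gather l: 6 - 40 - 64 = -98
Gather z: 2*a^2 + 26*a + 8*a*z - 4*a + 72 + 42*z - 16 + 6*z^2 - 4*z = 2*a^2 + 22*a + 6*z^2 + z*(8*a + 38) + 56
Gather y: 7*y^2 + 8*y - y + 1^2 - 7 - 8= 7*y^2 + 7*y - 14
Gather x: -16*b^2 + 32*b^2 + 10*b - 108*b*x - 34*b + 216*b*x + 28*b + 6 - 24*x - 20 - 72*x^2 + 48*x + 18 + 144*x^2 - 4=16*b^2 + 4*b + 72*x^2 + x*(108*b + 24)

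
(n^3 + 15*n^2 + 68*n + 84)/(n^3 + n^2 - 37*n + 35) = (n^2 + 8*n + 12)/(n^2 - 6*n + 5)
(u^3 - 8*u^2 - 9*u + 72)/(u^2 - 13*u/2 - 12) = 2*(u^2 - 9)/(2*u + 3)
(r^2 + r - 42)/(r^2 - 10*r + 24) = (r + 7)/(r - 4)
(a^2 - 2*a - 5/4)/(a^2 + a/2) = (a - 5/2)/a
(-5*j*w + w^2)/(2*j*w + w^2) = (-5*j + w)/(2*j + w)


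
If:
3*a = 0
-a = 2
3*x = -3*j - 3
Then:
No Solution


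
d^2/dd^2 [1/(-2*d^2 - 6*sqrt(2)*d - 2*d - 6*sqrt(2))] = (d^2 + d + 3*sqrt(2)*d - (2*d + 1 + 3*sqrt(2))^2 + 3*sqrt(2))/(d^2 + d + 3*sqrt(2)*d + 3*sqrt(2))^3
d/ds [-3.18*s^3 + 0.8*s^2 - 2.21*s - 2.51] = -9.54*s^2 + 1.6*s - 2.21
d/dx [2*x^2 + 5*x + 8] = 4*x + 5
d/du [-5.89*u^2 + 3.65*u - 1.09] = 3.65 - 11.78*u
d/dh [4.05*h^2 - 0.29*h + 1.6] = 8.1*h - 0.29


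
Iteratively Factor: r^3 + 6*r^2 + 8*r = (r)*(r^2 + 6*r + 8) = r*(r + 4)*(r + 2)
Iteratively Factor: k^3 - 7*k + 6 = (k - 2)*(k^2 + 2*k - 3) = (k - 2)*(k - 1)*(k + 3)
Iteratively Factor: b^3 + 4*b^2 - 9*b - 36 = (b + 4)*(b^2 - 9) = (b - 3)*(b + 4)*(b + 3)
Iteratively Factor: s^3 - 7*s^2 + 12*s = (s - 3)*(s^2 - 4*s) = s*(s - 3)*(s - 4)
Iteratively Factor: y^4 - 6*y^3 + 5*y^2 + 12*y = (y + 1)*(y^3 - 7*y^2 + 12*y) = y*(y + 1)*(y^2 - 7*y + 12) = y*(y - 3)*(y + 1)*(y - 4)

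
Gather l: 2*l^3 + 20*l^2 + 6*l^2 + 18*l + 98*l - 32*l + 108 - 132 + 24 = 2*l^3 + 26*l^2 + 84*l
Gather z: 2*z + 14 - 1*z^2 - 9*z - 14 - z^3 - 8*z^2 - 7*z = -z^3 - 9*z^2 - 14*z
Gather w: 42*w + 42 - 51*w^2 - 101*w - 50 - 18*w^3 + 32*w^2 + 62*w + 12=-18*w^3 - 19*w^2 + 3*w + 4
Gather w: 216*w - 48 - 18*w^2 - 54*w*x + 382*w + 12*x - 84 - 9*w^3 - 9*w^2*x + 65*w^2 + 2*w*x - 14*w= -9*w^3 + w^2*(47 - 9*x) + w*(584 - 52*x) + 12*x - 132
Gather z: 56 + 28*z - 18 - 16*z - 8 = 12*z + 30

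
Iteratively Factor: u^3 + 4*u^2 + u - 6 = (u + 2)*(u^2 + 2*u - 3) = (u + 2)*(u + 3)*(u - 1)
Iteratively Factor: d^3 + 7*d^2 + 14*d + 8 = (d + 1)*(d^2 + 6*d + 8) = (d + 1)*(d + 2)*(d + 4)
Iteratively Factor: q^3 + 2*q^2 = (q)*(q^2 + 2*q) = q*(q + 2)*(q)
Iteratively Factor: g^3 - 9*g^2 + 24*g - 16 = (g - 4)*(g^2 - 5*g + 4) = (g - 4)^2*(g - 1)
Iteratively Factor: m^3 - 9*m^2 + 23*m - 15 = (m - 5)*(m^2 - 4*m + 3) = (m - 5)*(m - 3)*(m - 1)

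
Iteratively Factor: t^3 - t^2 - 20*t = (t - 5)*(t^2 + 4*t) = t*(t - 5)*(t + 4)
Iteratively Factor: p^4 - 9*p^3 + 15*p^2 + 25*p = (p - 5)*(p^3 - 4*p^2 - 5*p) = p*(p - 5)*(p^2 - 4*p - 5) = p*(p - 5)^2*(p + 1)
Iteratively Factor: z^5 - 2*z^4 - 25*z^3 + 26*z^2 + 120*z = (z - 3)*(z^4 + z^3 - 22*z^2 - 40*z) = (z - 5)*(z - 3)*(z^3 + 6*z^2 + 8*z) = (z - 5)*(z - 3)*(z + 4)*(z^2 + 2*z) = (z - 5)*(z - 3)*(z + 2)*(z + 4)*(z)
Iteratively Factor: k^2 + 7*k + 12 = (k + 3)*(k + 4)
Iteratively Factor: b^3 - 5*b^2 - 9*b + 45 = (b - 5)*(b^2 - 9) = (b - 5)*(b + 3)*(b - 3)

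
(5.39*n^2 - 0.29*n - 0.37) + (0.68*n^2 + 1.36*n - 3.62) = 6.07*n^2 + 1.07*n - 3.99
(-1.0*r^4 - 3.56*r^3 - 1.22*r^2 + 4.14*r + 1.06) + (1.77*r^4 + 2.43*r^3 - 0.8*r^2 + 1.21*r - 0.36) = 0.77*r^4 - 1.13*r^3 - 2.02*r^2 + 5.35*r + 0.7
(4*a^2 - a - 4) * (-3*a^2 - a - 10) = -12*a^4 - a^3 - 27*a^2 + 14*a + 40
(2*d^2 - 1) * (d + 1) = 2*d^3 + 2*d^2 - d - 1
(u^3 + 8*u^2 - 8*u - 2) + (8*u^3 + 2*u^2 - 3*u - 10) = 9*u^3 + 10*u^2 - 11*u - 12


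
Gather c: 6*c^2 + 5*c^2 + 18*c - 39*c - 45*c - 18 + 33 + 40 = 11*c^2 - 66*c + 55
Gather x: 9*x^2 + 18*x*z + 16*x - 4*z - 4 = 9*x^2 + x*(18*z + 16) - 4*z - 4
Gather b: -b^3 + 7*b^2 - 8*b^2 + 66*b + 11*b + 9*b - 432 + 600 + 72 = -b^3 - b^2 + 86*b + 240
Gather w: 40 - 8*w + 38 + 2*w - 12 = 66 - 6*w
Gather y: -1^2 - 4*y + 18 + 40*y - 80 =36*y - 63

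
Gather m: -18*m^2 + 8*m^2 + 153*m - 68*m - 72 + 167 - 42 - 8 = -10*m^2 + 85*m + 45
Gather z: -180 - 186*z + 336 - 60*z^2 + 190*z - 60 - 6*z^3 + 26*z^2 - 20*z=-6*z^3 - 34*z^2 - 16*z + 96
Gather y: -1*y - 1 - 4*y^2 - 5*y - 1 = -4*y^2 - 6*y - 2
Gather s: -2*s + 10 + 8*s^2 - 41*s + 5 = 8*s^2 - 43*s + 15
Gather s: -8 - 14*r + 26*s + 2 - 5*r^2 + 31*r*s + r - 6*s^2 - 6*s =-5*r^2 - 13*r - 6*s^2 + s*(31*r + 20) - 6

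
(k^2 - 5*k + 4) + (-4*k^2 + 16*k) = -3*k^2 + 11*k + 4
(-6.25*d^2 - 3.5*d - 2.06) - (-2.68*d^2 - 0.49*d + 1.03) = -3.57*d^2 - 3.01*d - 3.09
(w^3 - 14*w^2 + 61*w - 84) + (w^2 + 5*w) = w^3 - 13*w^2 + 66*w - 84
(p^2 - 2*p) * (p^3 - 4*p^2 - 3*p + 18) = p^5 - 6*p^4 + 5*p^3 + 24*p^2 - 36*p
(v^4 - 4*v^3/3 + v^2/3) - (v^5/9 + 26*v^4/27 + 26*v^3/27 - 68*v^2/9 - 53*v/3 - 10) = -v^5/9 + v^4/27 - 62*v^3/27 + 71*v^2/9 + 53*v/3 + 10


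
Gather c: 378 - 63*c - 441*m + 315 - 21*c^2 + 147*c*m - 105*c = -21*c^2 + c*(147*m - 168) - 441*m + 693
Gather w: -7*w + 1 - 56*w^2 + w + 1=-56*w^2 - 6*w + 2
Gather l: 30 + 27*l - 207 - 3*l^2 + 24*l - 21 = -3*l^2 + 51*l - 198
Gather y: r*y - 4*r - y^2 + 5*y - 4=-4*r - y^2 + y*(r + 5) - 4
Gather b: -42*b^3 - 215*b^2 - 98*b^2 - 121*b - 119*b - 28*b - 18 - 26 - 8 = -42*b^3 - 313*b^2 - 268*b - 52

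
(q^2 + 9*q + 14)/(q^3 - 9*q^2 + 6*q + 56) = (q + 7)/(q^2 - 11*q + 28)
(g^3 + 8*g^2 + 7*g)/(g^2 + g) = g + 7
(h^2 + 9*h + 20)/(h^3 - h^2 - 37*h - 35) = (h + 4)/(h^2 - 6*h - 7)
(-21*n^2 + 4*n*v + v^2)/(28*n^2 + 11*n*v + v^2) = (-3*n + v)/(4*n + v)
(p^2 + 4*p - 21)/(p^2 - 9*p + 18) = (p + 7)/(p - 6)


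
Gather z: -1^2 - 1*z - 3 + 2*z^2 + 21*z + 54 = 2*z^2 + 20*z + 50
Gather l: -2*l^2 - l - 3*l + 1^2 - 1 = -2*l^2 - 4*l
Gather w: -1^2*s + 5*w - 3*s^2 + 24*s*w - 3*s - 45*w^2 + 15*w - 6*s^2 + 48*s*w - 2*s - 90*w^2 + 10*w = -9*s^2 - 6*s - 135*w^2 + w*(72*s + 30)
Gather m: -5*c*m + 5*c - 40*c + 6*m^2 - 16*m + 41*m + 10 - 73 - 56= -35*c + 6*m^2 + m*(25 - 5*c) - 119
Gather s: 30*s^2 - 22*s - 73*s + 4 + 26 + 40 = 30*s^2 - 95*s + 70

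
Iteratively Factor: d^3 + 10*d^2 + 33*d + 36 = (d + 4)*(d^2 + 6*d + 9) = (d + 3)*(d + 4)*(d + 3)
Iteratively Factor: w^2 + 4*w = (w + 4)*(w)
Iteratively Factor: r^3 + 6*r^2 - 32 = (r + 4)*(r^2 + 2*r - 8) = (r - 2)*(r + 4)*(r + 4)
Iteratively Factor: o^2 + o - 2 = (o + 2)*(o - 1)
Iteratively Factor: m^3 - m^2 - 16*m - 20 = (m + 2)*(m^2 - 3*m - 10) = (m - 5)*(m + 2)*(m + 2)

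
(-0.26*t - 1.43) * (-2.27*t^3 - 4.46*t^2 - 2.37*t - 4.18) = 0.5902*t^4 + 4.4057*t^3 + 6.994*t^2 + 4.4759*t + 5.9774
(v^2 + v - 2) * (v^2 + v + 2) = v^4 + 2*v^3 + v^2 - 4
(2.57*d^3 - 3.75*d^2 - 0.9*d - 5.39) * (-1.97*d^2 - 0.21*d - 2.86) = -5.0629*d^5 + 6.8478*d^4 - 4.7897*d^3 + 21.5323*d^2 + 3.7059*d + 15.4154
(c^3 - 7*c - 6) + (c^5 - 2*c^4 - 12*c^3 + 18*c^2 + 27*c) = c^5 - 2*c^4 - 11*c^3 + 18*c^2 + 20*c - 6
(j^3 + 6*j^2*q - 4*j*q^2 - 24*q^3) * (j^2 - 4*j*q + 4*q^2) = j^5 + 2*j^4*q - 24*j^3*q^2 + 16*j^2*q^3 + 80*j*q^4 - 96*q^5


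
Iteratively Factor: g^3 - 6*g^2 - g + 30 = (g - 5)*(g^2 - g - 6) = (g - 5)*(g - 3)*(g + 2)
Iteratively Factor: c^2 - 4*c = (c)*(c - 4)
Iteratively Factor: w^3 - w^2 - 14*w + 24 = (w - 3)*(w^2 + 2*w - 8) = (w - 3)*(w + 4)*(w - 2)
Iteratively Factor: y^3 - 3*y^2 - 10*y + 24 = (y - 4)*(y^2 + y - 6) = (y - 4)*(y + 3)*(y - 2)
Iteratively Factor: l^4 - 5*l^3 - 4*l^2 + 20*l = (l - 5)*(l^3 - 4*l) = (l - 5)*(l - 2)*(l^2 + 2*l) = l*(l - 5)*(l - 2)*(l + 2)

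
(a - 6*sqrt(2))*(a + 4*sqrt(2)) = a^2 - 2*sqrt(2)*a - 48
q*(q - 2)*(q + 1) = q^3 - q^2 - 2*q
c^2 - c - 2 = (c - 2)*(c + 1)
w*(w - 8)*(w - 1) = w^3 - 9*w^2 + 8*w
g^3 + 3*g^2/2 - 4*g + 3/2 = (g - 1)*(g - 1/2)*(g + 3)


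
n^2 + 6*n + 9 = (n + 3)^2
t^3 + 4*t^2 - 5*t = t*(t - 1)*(t + 5)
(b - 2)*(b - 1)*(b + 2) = b^3 - b^2 - 4*b + 4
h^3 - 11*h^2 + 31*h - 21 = (h - 7)*(h - 3)*(h - 1)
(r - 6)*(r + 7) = r^2 + r - 42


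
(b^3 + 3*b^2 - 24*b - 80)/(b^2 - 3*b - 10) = (b^2 + 8*b + 16)/(b + 2)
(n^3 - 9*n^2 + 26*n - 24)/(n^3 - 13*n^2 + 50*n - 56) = (n - 3)/(n - 7)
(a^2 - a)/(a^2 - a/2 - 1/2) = 2*a/(2*a + 1)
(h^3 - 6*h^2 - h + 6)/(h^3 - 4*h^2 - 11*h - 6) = (h - 1)/(h + 1)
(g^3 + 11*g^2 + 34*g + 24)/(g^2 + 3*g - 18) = (g^2 + 5*g + 4)/(g - 3)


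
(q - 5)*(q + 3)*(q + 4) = q^3 + 2*q^2 - 23*q - 60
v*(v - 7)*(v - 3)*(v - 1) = v^4 - 11*v^3 + 31*v^2 - 21*v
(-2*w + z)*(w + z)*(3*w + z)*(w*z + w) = -6*w^4*z - 6*w^4 - 5*w^3*z^2 - 5*w^3*z + 2*w^2*z^3 + 2*w^2*z^2 + w*z^4 + w*z^3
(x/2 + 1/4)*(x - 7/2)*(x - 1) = x^3/2 - 2*x^2 + 5*x/8 + 7/8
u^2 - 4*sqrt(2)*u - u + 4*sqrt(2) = (u - 1)*(u - 4*sqrt(2))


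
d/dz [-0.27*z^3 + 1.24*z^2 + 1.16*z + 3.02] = -0.81*z^2 + 2.48*z + 1.16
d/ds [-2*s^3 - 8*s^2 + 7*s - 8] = -6*s^2 - 16*s + 7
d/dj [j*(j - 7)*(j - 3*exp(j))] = -3*j^2*exp(j) + 3*j^2 + 15*j*exp(j) - 14*j + 21*exp(j)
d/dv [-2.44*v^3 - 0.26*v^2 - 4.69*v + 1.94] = -7.32*v^2 - 0.52*v - 4.69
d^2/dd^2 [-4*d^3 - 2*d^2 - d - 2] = -24*d - 4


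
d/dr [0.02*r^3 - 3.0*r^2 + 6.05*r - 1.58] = 0.06*r^2 - 6.0*r + 6.05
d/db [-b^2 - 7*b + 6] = -2*b - 7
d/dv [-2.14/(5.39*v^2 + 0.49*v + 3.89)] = (23.0692*v + 1.0486)/(5.39*v^2 + 0.49*v + 3.89)^2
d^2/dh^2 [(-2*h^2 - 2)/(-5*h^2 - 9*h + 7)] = 60*(-3*h^3 + 12*h^2 + 9*h + 11)/(125*h^6 + 675*h^5 + 690*h^4 - 1161*h^3 - 966*h^2 + 1323*h - 343)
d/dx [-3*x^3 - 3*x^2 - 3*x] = -9*x^2 - 6*x - 3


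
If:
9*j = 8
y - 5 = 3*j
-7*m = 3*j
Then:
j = 8/9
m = -8/21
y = 23/3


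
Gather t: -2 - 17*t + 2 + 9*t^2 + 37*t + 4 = 9*t^2 + 20*t + 4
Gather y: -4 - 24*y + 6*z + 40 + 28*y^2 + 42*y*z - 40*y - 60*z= 28*y^2 + y*(42*z - 64) - 54*z + 36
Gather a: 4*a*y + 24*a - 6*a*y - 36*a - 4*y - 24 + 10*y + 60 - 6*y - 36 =a*(-2*y - 12)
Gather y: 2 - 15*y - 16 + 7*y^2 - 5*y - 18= 7*y^2 - 20*y - 32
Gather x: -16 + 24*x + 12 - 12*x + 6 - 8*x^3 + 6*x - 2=-8*x^3 + 18*x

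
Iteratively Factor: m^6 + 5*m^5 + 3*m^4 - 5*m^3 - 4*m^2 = (m + 1)*(m^5 + 4*m^4 - m^3 - 4*m^2) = m*(m + 1)*(m^4 + 4*m^3 - m^2 - 4*m) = m*(m + 1)^2*(m^3 + 3*m^2 - 4*m) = m*(m - 1)*(m + 1)^2*(m^2 + 4*m) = m*(m - 1)*(m + 1)^2*(m + 4)*(m)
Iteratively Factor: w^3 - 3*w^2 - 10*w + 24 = (w - 2)*(w^2 - w - 12) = (w - 2)*(w + 3)*(w - 4)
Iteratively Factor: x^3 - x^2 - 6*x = (x - 3)*(x^2 + 2*x) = (x - 3)*(x + 2)*(x)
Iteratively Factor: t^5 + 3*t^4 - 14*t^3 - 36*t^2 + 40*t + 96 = (t + 4)*(t^4 - t^3 - 10*t^2 + 4*t + 24) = (t - 2)*(t + 4)*(t^3 + t^2 - 8*t - 12) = (t - 2)*(t + 2)*(t + 4)*(t^2 - t - 6) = (t - 3)*(t - 2)*(t + 2)*(t + 4)*(t + 2)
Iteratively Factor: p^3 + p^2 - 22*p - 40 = (p + 2)*(p^2 - p - 20) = (p - 5)*(p + 2)*(p + 4)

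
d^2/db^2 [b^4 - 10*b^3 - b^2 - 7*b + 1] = 12*b^2 - 60*b - 2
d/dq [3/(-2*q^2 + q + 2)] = 3*(4*q - 1)/(-2*q^2 + q + 2)^2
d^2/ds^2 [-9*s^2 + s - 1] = -18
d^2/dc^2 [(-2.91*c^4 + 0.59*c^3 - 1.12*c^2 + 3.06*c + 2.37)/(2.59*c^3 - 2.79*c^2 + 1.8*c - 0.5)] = (1.13686837721616e-13*c^8 - 24.6699679999999*c^6 + 171.730656*c^5 + 17.6773079999999*c^4 - 242.38024*c^3 + 221.994342*c^2 - 77.72514*c + 13.6933)/(17.373979*c^9 - 56.146797*c^8 + 96.706197*c^7 - 109.821669*c^6 + 88.88724*c^5 - 52.78095*c^4 + 22.8405*c^3 - 6.9525*c^2 + 1.35*c - 0.125)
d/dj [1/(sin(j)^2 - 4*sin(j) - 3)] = 2*(2 - sin(j))*cos(j)/(4*sin(j) + cos(j)^2 + 2)^2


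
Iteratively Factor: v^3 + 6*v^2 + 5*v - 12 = (v + 3)*(v^2 + 3*v - 4) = (v + 3)*(v + 4)*(v - 1)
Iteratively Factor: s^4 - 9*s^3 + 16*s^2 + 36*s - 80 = (s - 5)*(s^3 - 4*s^2 - 4*s + 16) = (s - 5)*(s - 4)*(s^2 - 4) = (s - 5)*(s - 4)*(s + 2)*(s - 2)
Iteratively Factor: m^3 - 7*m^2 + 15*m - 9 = (m - 3)*(m^2 - 4*m + 3) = (m - 3)^2*(m - 1)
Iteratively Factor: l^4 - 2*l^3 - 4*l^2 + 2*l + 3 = (l + 1)*(l^3 - 3*l^2 - l + 3) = (l - 3)*(l + 1)*(l^2 - 1) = (l - 3)*(l + 1)^2*(l - 1)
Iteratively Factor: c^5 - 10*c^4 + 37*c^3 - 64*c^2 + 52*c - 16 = (c - 4)*(c^4 - 6*c^3 + 13*c^2 - 12*c + 4) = (c - 4)*(c - 2)*(c^3 - 4*c^2 + 5*c - 2) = (c - 4)*(c - 2)*(c - 1)*(c^2 - 3*c + 2) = (c - 4)*(c - 2)*(c - 1)^2*(c - 2)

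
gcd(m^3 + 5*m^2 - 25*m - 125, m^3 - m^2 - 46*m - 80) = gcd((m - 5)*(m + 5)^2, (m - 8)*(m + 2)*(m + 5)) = m + 5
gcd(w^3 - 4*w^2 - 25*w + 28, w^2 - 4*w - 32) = w + 4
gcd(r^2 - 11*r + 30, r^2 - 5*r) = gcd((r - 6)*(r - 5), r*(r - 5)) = r - 5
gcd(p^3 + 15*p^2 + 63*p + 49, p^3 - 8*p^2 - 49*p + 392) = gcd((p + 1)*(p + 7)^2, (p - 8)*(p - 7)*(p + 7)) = p + 7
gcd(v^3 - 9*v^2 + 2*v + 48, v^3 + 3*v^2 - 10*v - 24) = v^2 - v - 6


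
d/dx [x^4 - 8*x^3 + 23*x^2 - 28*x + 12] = 4*x^3 - 24*x^2 + 46*x - 28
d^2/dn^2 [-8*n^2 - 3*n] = -16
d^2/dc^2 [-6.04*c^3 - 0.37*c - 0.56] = -36.24*c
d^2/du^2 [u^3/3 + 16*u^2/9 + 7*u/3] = 2*u + 32/9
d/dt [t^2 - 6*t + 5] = 2*t - 6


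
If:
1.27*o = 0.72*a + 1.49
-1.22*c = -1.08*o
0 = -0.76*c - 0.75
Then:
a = -4.04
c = -0.99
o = -1.11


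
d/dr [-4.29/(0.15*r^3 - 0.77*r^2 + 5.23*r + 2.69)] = (1.9305*r^2 - 6.6066*r + 22.4367)/(0.15*r^3 - 0.77*r^2 + 5.23*r + 2.69)^2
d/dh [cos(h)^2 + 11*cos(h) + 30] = -(2*cos(h) + 11)*sin(h)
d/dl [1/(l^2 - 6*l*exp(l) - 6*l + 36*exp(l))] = 2*(3*l*exp(l) - l - 15*exp(l) + 3)/(l^2 - 6*l*exp(l) - 6*l + 36*exp(l))^2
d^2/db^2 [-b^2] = -2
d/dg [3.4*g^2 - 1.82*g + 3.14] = 6.8*g - 1.82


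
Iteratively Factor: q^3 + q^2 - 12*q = (q + 4)*(q^2 - 3*q) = (q - 3)*(q + 4)*(q)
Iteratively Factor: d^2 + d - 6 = (d + 3)*(d - 2)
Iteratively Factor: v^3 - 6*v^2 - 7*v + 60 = (v + 3)*(v^2 - 9*v + 20) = (v - 5)*(v + 3)*(v - 4)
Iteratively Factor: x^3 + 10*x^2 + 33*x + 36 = (x + 3)*(x^2 + 7*x + 12) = (x + 3)*(x + 4)*(x + 3)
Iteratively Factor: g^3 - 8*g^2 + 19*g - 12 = (g - 1)*(g^2 - 7*g + 12) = (g - 4)*(g - 1)*(g - 3)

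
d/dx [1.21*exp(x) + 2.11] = 1.21*exp(x)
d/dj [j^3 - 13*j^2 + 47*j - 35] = 3*j^2 - 26*j + 47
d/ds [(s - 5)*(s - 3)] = 2*s - 8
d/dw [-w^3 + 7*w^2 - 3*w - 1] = -3*w^2 + 14*w - 3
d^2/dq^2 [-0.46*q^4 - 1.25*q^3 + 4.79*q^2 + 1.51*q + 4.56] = -5.52*q^2 - 7.5*q + 9.58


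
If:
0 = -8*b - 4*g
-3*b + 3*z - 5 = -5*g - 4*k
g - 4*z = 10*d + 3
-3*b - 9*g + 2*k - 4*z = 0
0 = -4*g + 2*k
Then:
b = -4/19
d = -21/190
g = 8/19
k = 16/19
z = -7/19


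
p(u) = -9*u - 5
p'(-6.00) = -9.00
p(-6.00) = 49.00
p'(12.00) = -9.00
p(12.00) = -113.00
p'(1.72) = -9.00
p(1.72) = -20.48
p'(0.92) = -9.00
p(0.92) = -13.28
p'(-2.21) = -9.00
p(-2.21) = 14.89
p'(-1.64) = -9.00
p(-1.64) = 9.76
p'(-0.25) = -9.00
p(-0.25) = -2.75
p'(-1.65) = -9.00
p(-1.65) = 9.85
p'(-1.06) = -9.00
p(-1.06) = 4.54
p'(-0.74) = -9.00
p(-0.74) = 1.66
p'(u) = -9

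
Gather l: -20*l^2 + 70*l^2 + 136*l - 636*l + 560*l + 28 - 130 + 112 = 50*l^2 + 60*l + 10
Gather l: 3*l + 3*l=6*l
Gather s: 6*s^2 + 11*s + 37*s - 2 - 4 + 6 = 6*s^2 + 48*s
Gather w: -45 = -45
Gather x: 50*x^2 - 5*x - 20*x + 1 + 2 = 50*x^2 - 25*x + 3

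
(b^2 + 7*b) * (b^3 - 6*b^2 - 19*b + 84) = b^5 + b^4 - 61*b^3 - 49*b^2 + 588*b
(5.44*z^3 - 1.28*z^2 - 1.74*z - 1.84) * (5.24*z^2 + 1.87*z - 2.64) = 28.5056*z^5 + 3.4656*z^4 - 25.8728*z^3 - 9.5162*z^2 + 1.1528*z + 4.8576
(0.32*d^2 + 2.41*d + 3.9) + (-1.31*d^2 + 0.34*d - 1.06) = -0.99*d^2 + 2.75*d + 2.84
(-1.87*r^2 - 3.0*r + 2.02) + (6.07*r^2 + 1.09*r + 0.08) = 4.2*r^2 - 1.91*r + 2.1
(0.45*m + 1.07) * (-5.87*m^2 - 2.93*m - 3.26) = -2.6415*m^3 - 7.5994*m^2 - 4.6021*m - 3.4882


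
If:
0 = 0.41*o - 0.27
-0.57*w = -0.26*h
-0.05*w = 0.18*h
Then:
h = 0.00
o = 0.66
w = 0.00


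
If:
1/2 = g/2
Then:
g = 1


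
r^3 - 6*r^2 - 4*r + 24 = (r - 6)*(r - 2)*(r + 2)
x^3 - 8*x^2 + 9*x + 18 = (x - 6)*(x - 3)*(x + 1)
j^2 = j^2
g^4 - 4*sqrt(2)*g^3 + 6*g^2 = g^2*(g - 3*sqrt(2))*(g - sqrt(2))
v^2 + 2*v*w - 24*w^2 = (v - 4*w)*(v + 6*w)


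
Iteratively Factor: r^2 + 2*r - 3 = (r + 3)*(r - 1)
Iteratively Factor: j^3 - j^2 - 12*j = (j)*(j^2 - j - 12) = j*(j - 4)*(j + 3)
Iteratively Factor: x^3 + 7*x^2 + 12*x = (x)*(x^2 + 7*x + 12) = x*(x + 3)*(x + 4)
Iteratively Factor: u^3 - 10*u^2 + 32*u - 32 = (u - 4)*(u^2 - 6*u + 8) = (u - 4)*(u - 2)*(u - 4)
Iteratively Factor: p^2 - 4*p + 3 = (p - 1)*(p - 3)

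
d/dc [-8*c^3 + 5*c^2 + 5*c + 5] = -24*c^2 + 10*c + 5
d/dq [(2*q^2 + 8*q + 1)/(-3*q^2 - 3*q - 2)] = (18*q^2 - 2*q - 13)/(9*q^4 + 18*q^3 + 21*q^2 + 12*q + 4)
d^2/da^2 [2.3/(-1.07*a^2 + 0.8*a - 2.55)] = (5.26654*a^2 - 3.9376*a - 2.3*(2.14*a - 0.8)*(4.28*a - 1.6) + 12.5511)/(1.07*a^2 - 0.8*a + 2.55)^3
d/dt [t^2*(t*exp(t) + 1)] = t*(t^2*exp(t) + 3*t*exp(t) + 2)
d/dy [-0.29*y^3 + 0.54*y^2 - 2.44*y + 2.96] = -0.87*y^2 + 1.08*y - 2.44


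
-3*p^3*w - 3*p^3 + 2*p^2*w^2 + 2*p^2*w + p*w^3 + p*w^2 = (-p + w)*(3*p + w)*(p*w + p)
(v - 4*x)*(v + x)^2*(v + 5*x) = v^4 + 3*v^3*x - 17*v^2*x^2 - 39*v*x^3 - 20*x^4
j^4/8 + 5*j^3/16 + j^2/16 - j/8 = j*(j/4 + 1/2)*(j/2 + 1/2)*(j - 1/2)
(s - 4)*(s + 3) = s^2 - s - 12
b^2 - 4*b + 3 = (b - 3)*(b - 1)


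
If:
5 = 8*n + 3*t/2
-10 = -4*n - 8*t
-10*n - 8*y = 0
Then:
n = 25/58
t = 30/29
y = -125/232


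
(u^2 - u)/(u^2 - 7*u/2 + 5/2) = 2*u/(2*u - 5)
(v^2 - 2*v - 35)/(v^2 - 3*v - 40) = (v - 7)/(v - 8)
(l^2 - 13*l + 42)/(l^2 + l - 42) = (l - 7)/(l + 7)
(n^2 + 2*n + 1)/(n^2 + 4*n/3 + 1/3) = 3*(n + 1)/(3*n + 1)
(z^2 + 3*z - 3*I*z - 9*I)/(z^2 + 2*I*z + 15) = (z + 3)/(z + 5*I)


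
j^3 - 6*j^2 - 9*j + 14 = (j - 7)*(j - 1)*(j + 2)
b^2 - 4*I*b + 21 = (b - 7*I)*(b + 3*I)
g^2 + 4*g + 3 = (g + 1)*(g + 3)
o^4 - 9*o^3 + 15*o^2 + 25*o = o*(o - 5)^2*(o + 1)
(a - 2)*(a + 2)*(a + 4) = a^3 + 4*a^2 - 4*a - 16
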